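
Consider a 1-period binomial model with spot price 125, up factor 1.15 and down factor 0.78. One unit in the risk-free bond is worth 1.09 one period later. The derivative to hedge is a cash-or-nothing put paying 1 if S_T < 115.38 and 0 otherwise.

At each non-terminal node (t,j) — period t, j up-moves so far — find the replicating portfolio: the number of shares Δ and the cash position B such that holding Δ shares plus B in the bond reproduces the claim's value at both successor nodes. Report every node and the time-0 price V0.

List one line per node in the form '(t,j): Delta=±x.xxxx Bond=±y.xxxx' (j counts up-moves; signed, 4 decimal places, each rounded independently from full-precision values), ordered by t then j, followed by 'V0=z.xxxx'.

(0,0): Delta=-0.0216 Bond=2.8515
V0=0.1488

Risk-neutral probability p* = (R−d)/(u−d) = (1.09−0.78)/(1.15−0.78) = 0.8378.
Terminal payoffs: V(1,0)=1.0000, V(1,1)=0.0000
Node (0,0) S=125.0000: V=(p*·0.0000+(1−p*)·1.0000)/1.09=0.1488; Δ=(0.0000−1.0000)/(143.7500−97.5000)=-0.0216; B=V−Δ·S=2.8515
Check: Δ(0,0)·S0 + B(0,0) = 0.1488 = V0.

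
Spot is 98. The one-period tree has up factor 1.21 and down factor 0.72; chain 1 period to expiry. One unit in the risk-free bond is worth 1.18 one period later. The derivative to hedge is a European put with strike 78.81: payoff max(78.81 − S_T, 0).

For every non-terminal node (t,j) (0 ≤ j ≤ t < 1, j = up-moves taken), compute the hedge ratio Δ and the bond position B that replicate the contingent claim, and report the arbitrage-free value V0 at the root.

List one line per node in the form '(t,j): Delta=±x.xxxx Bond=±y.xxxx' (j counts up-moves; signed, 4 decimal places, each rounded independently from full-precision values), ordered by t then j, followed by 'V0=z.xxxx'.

Since d<R<u, set p* = (R−d)/(u−d) = 0.9388; price each node as the discounted p*-expectation of its children.
Terminal payoffs: V(1,0)=8.2500, V(1,1)=0.0000
(0,0): S=98.0000. Δ = (V_up−V_dn)/(S_up−S_dn) = (0.0000−8.2500)/(118.5800−70.5600) = -0.1718. V = [p*·0.0000 + (1−p*)·8.2500]/1.18 = 0.4281. B = V − Δ·S = 17.2648.
Root portfolio cost Δ·98+B reproduces V0=0.4281.

(0,0): Delta=-0.1718 Bond=17.2648
V0=0.4281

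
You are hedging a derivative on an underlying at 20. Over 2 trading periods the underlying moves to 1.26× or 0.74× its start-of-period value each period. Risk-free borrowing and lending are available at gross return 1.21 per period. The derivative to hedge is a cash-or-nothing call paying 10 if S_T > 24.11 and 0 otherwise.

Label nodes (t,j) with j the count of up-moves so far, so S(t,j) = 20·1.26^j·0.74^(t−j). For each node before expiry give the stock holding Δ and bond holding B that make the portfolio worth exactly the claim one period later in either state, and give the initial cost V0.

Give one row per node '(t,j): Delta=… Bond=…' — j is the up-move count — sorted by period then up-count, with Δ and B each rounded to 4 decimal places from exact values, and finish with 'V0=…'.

(0,0): Delta=0.7183 Bond=-8.7852
(1,0): Delta=0.0000 Bond=0.0000
(1,1): Delta=0.7631 Bond=-11.7610
V0=5.5798

The replicating-portfolio and risk-neutral prices coincide; use p* = (1.21−0.74)/(1.26−0.74) = 0.9038 for the latter.
Payoff layer (t=2): V(2,0)=0.0000, V(2,1)=0.0000, V(2,2)=10.0000
(1,0): S=14.8000. Δ = (V_up−V_dn)/(S_up−S_dn) = (0.0000−0.0000)/(18.6480−10.9520) = 0.0000. V = [p*·0.0000 + (1−p*)·0.0000]/1.21 = 0.0000. B = V − Δ·S = 0.0000.
(1,1): S=25.2000. Δ = (V_up−V_dn)/(S_up−S_dn) = (10.0000−0.0000)/(31.7520−18.6480) = 0.7631. V = [p*·10.0000 + (1−p*)·0.0000]/1.21 = 7.4698. B = V − Δ·S = -11.7610.
(0,0): S=20.0000. Δ = (V_up−V_dn)/(S_up−S_dn) = (7.4698−0.0000)/(25.2000−14.8000) = 0.7183. V = [p*·7.4698 + (1−p*)·0.0000]/1.21 = 5.5798. B = V − Δ·S = -8.7852.
Root portfolio cost Δ·20+B reproduces V0=5.5798.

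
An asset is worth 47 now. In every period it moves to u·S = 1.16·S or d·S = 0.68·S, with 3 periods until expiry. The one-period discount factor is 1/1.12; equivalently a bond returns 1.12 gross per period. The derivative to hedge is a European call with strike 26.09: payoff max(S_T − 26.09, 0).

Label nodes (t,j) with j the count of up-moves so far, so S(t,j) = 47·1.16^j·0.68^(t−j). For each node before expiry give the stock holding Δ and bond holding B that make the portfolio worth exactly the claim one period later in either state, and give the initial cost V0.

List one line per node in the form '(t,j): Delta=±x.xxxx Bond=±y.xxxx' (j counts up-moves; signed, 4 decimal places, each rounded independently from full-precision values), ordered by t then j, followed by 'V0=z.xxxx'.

(0,0): Delta=0.9927 Bond=-18.2101
(1,0): Delta=0.9025 Bond=-17.5116
(1,1): Delta=0.9975 Bond=-20.6575
(2,0): Delta=0.0000 Bond=0.0000
(2,1): Delta=0.9506 Bond=-21.3959
(2,2): Delta=1.0000 Bond=-23.2946
V0=28.4463

Since d<R<u, set p* = (R−d)/(u−d) = 0.9167; price each node as the discounted p*-expectation of its children.
Terminal values V(3,·): V(3,0)=0.0000, V(3,1)=0.0000, V(3,2)=16.9154, V(3,3)=47.2721
Node (2,0) S=21.7328: V=(p*·0.0000+(1−p*)·0.0000)/1.12=0.0000; Δ=(0.0000−0.0000)/(25.2100−14.7783)=0.0000; B=V−Δ·S=0.0000
Node (2,1) S=37.0736: V=(p*·16.9154+(1−p*)·0.0000)/1.12=13.8444; Δ=(16.9154−0.0000)/(43.0054−25.2100)=0.9506; B=V−Δ·S=-21.3959
Node (2,2) S=63.2432: V=(p*·47.2721+(1−p*)·16.9154)/1.12=39.9486; Δ=(47.2721−16.9154)/(73.3621−43.0054)=1.0000; B=V−Δ·S=-23.2946
Node (1,0) S=31.9600: V=(p*·13.8444+(1−p*)·0.0000)/1.12=11.3310; Δ=(13.8444−0.0000)/(37.0736−21.7328)=0.9025; B=V−Δ·S=-17.5116
Node (1,1) S=54.5200: V=(p*·39.9486+(1−p*)·13.8444)/1.12=33.7261; Δ=(39.9486−13.8444)/(63.2432−37.0736)=0.9975; B=V−Δ·S=-20.6575
Node (0,0) S=47.0000: V=(p*·33.7261+(1−p*)·11.3310)/1.12=28.4463; Δ=(33.7261−11.3310)/(54.5200−31.9600)=0.9927; B=V−Δ·S=-18.2101
Self-financing check: at every node Δ·S+B equals the discounted successor values.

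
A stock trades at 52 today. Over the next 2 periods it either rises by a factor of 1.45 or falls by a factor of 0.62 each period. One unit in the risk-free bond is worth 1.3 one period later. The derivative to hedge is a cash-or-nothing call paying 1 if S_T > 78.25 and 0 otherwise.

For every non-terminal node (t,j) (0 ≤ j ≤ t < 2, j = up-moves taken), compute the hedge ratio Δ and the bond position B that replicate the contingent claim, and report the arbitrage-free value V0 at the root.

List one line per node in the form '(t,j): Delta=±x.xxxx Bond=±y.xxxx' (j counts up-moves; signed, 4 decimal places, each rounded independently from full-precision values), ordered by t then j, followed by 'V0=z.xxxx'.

Risk-neutral probability p* = (R−d)/(u−d) = (1.3−0.62)/(1.45−0.62) = 0.8193.
Payoff layer (t=2): V(2,0)=0.0000, V(2,1)=0.0000, V(2,2)=1.0000
  t=1,j=0: stock 32.2400 → up 46.7480 (V=0.0000), down 19.9888 (V=0.0000). Price 0.0000; hedge Δ=0.0000, bond B=0.0000.
  t=1,j=1: stock 75.4000 → up 109.3300 (V=1.0000), down 46.7480 (V=0.0000). Price 0.6302; hedge Δ=0.0160, bond B=-0.5746.
  t=0,j=0: stock 52.0000 → up 75.4000 (V=0.6302), down 32.2400 (V=0.0000). Price 0.3972; hedge Δ=0.0146, bond B=-0.3621.
Each (Δ,B) replicates both successor values, so the strategy is self-financing and V0 is arbitrage-free.

(0,0): Delta=0.0146 Bond=-0.3621
(1,0): Delta=0.0000 Bond=0.0000
(1,1): Delta=0.0160 Bond=-0.5746
V0=0.3972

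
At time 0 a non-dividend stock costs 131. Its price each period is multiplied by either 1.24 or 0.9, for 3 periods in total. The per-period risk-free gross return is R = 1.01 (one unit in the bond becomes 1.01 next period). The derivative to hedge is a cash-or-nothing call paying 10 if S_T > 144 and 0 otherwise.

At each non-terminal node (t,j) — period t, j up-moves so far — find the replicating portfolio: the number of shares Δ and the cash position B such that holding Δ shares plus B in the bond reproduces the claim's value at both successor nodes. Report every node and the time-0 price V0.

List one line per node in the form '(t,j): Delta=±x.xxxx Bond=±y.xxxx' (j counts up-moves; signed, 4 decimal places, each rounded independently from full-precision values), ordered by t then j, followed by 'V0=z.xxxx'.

(0,0): Delta=0.0963 Bond=-10.2299
(1,0): Delta=0.0799 Bond=-8.3953
(1,1): Delta=0.1213 Bond=-14.3822
(2,0): Delta=0.0000 Bond=0.0000
(2,1): Delta=0.2012 Bond=-26.2085
(2,2): Delta=0.0000 Bond=9.9010
V0=2.3904

The replicating-portfolio and risk-neutral prices coincide; use p* = (1.01−0.9)/(1.24−0.9) = 0.3235 for the latter.
Terminal values V(3,·): V(3,0)=0.0000, V(3,1)=0.0000, V(3,2)=10.0000, V(3,3)=10.0000
  t=2,j=0: stock 106.1100 → up 131.5764 (V=0.0000), down 95.4990 (V=0.0000). Price 0.0000; hedge Δ=0.0000, bond B=0.0000.
  t=2,j=1: stock 146.1960 → up 181.2830 (V=10.0000), down 131.5764 (V=0.0000). Price 3.2033; hedge Δ=0.2012, bond B=-26.2085.
  t=2,j=2: stock 201.4256 → up 249.7677 (V=10.0000), down 181.2830 (V=10.0000). Price 9.9010; hedge Δ=0.0000, bond B=9.9010.
  t=1,j=0: stock 117.9000 → up 146.1960 (V=3.2033), down 106.1100 (V=0.0000). Price 1.0261; hedge Δ=0.0799, bond B=-8.3953.
  t=1,j=1: stock 162.4400 → up 201.4256 (V=9.9010), down 146.1960 (V=3.2033). Price 5.3170; hedge Δ=0.1213, bond B=-14.3822.
  t=0,j=0: stock 131.0000 → up 162.4400 (V=5.3170), down 117.9000 (V=1.0261). Price 2.3904; hedge Δ=0.0963, bond B=-10.2299.
Root portfolio cost Δ·131+B reproduces V0=2.3904.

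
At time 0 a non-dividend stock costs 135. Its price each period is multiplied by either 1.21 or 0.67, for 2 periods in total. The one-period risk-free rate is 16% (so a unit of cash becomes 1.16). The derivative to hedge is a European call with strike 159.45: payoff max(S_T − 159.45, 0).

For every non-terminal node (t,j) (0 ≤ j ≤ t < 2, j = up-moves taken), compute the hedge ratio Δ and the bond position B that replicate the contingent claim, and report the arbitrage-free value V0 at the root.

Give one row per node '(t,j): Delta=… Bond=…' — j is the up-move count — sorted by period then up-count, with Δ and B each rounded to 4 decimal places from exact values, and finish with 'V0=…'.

Risk-neutral probability p* = (R−d)/(u−d) = (1.16−0.67)/(1.21−0.67) = 0.9074.
At expiry t=2: V(2,0)=0.0000, V(2,1)=0.0000, V(2,2)=38.2035
(1,0): S=90.4500. Δ = (V_up−V_dn)/(S_up−S_dn) = (0.0000−0.0000)/(109.4445−60.6015) = 0.0000. V = [p*·0.0000 + (1−p*)·0.0000]/1.16 = 0.0000. B = V − Δ·S = 0.0000.
(1,1): S=163.3500. Δ = (V_up−V_dn)/(S_up−S_dn) = (38.2035−0.0000)/(197.6535−109.4445) = 0.4331. V = [p*·38.2035 + (1−p*)·0.0000]/1.16 = 29.8846. B = V − Δ·S = -40.8626.
(0,0): S=135.0000. Δ = (V_up−V_dn)/(S_up−S_dn) = (29.8846−0.0000)/(163.3500−90.4500) = 0.4099. V = [p*·29.8846 + (1−p*)·0.0000]/1.16 = 23.3772. B = V − Δ·S = -31.9647.
The time-0 hedge costs 23.3772, which is the no-arbitrage price.

(0,0): Delta=0.4099 Bond=-31.9647
(1,0): Delta=0.0000 Bond=0.0000
(1,1): Delta=0.4331 Bond=-40.8626
V0=23.3772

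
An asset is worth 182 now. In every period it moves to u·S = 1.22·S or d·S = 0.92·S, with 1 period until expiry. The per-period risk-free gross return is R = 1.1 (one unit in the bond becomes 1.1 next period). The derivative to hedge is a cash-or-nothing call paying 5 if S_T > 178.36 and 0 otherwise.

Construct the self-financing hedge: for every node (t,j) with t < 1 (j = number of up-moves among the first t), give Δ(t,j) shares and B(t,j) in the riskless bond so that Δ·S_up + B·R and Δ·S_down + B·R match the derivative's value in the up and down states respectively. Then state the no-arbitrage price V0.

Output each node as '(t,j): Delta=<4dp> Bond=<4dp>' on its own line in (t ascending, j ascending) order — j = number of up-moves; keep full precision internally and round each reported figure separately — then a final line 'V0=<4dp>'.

(0,0): Delta=0.0916 Bond=-13.9394
V0=2.7273

Under the risk-neutral measure, an up-move has probability p* = (R−d)/(u−d) = 0.6000 and values discount at R = 1.1.
Terminal values V(1,·): V(1,0)=0.0000, V(1,1)=5.0000
Node (0,0) S=182.0000: V=(p*·5.0000+(1−p*)·0.0000)/1.1=2.7273; Δ=(5.0000−0.0000)/(222.0400−167.4400)=0.0916; B=V−Δ·S=-13.9394
Each (Δ,B) replicates both successor values, so the strategy is self-financing and V0 is arbitrage-free.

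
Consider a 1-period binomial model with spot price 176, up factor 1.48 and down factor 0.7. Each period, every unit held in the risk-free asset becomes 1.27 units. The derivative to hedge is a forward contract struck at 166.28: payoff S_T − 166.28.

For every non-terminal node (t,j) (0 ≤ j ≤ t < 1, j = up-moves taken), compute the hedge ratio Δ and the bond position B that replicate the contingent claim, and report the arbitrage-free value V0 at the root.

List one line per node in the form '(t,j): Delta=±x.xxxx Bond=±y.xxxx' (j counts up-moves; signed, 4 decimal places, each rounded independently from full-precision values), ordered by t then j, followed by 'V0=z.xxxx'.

Risk-neutral probability p* = (R−d)/(u−d) = (1.27−0.7)/(1.48−0.7) = 0.7308.
Payoff layer (t=1): V(1,0)=-43.0800, V(1,1)=94.2000
  t=0,j=0: stock 176.0000 → up 260.4800 (V=94.2000), down 123.2000 (V=-43.0800). Price 45.0709; hedge Δ=1.0000, bond B=-130.9291.
Each (Δ,B) replicates both successor values, so the strategy is self-financing and V0 is arbitrage-free.

(0,0): Delta=1.0000 Bond=-130.9291
V0=45.0709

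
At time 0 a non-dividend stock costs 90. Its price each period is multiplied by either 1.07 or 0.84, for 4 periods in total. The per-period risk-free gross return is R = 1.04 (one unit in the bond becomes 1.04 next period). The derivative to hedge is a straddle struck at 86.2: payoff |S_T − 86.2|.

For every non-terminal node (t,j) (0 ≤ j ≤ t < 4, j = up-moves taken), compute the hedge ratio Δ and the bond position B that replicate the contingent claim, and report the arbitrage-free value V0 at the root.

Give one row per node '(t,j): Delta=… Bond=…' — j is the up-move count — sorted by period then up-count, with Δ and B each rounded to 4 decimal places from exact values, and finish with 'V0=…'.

The replicating-portfolio and risk-neutral prices coincide; use p* = (1.04−0.84)/(1.07−0.84) = 0.8696 for the latter.
Terminal values V(4,·): V(4,0)=41.3916, V(4,1)=29.1226, V(4,2)=13.4943, V(4,3)=6.4133, V(4,4)=31.7716
Node (3,0) S=53.3434: V=(p*·29.1226+(1−p*)·41.3916)/1.04=29.5413; Δ=(29.1226−41.3916)/(57.0774−44.8084)=-1.0000; B=V−Δ·S=82.8846
Node (3,1) S=67.9493: V=(p*·13.4943+(1−p*)·29.1226)/1.04=14.9353; Δ=(13.4943−29.1226)/(72.7057−57.0774)=-1.0000; B=V−Δ·S=82.8846
Node (3,2) S=86.5544: V=(p*·6.4133+(1−p*)·13.4943)/1.04=7.0547; Δ=(6.4133−13.4943)/(92.6133−72.7057)=-0.3557; B=V−Δ·S=37.8417
Node (3,3) S=110.2539: V=(p*·31.7716+(1−p*)·6.4133)/1.04=27.3693; Δ=(31.7716−6.4133)/(117.9716−92.6133)=1.0000; B=V−Δ·S=-82.8846
Node (2,0) S=63.5040: V=(p*·14.9353+(1−p*)·29.5413)/1.04=16.1927; Δ=(14.9353−29.5413)/(67.9493−53.3434)=-1.0000; B=V−Δ·S=79.6967
Node (2,1) S=80.8920: V=(p*·7.0547+(1−p*)·14.9353)/1.04=7.7717; Δ=(7.0547−14.9353)/(86.5544−67.9493)=-0.4236; B=V−Δ·S=42.0355
Node (2,2) S=103.0410: V=(p*·27.3693+(1−p*)·7.0547)/1.04=23.7688; Δ=(27.3693−7.0547)/(110.2539−86.5544)=0.8572; B=V−Δ·S=-64.5555
Node (1,0) S=75.6000: V=(p*·7.7717+(1−p*)·16.1927)/1.04=8.5290; Δ=(7.7717−16.1927)/(80.8920−63.5040)=-0.4843; B=V−Δ·S=45.1421
Node (1,1) S=96.3000: V=(p*·23.7688+(1−p*)·7.7717)/1.04=20.8483; Δ=(23.7688−7.7717)/(103.0410−80.8920)=0.7222; B=V−Δ·S=-48.7042
Node (0,0) S=90.0000: V=(p*·20.8483+(1−p*)·8.5290)/1.04=18.5014; Δ=(20.8483−8.5290)/(96.3000−75.6000)=0.5951; B=V−Δ·S=-35.0609
Root portfolio cost Δ·90+B reproduces V0=18.5014.

(0,0): Delta=0.5951 Bond=-35.0609
(1,0): Delta=-0.4843 Bond=45.1421
(1,1): Delta=0.7222 Bond=-48.7042
(2,0): Delta=-1.0000 Bond=79.6967
(2,1): Delta=-0.4236 Bond=42.0355
(2,2): Delta=0.8572 Bond=-64.5555
(3,0): Delta=-1.0000 Bond=82.8846
(3,1): Delta=-1.0000 Bond=82.8846
(3,2): Delta=-0.3557 Bond=37.8417
(3,3): Delta=1.0000 Bond=-82.8846
V0=18.5014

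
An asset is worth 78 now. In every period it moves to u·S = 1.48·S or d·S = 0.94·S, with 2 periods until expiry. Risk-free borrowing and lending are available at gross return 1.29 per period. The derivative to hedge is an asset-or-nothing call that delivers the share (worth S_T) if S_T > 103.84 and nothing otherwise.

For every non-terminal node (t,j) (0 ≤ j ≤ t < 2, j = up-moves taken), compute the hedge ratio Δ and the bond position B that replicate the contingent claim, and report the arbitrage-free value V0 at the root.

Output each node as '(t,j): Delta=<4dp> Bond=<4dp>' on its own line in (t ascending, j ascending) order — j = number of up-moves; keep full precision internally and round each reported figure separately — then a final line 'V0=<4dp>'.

Since d<R<u, set p* = (R−d)/(u−d) = 0.6481; price each node as the discounted p*-expectation of its children.
Terminal values V(2,·): V(2,0)=0.0000, V(2,1)=108.5136, V(2,2)=170.8512
Node (1,0) S=73.3200: V=(p*·108.5136+(1−p*)·0.0000)/1.29=54.5216; Δ=(108.5136−0.0000)/(108.5136−68.9208)=2.7407; B=V−Δ·S=-146.4295
Node (1,1) S=115.4400: V=(p*·170.8512+(1−p*)·108.5136)/1.29=115.4400; Δ=(170.8512−108.5136)/(170.8512−108.5136)=1.0000; B=V−Δ·S=0.0000
Node (0,0) S=78.0000: V=(p*·115.4400+(1−p*)·54.5216)/1.29=72.8727; Δ=(115.4400−54.5216)/(115.4400−73.3200)=1.4463; B=V−Δ·S=-39.9391
Check: Δ(0,0)·S0 + B(0,0) = 72.8727 = V0.

(0,0): Delta=1.4463 Bond=-39.9391
(1,0): Delta=2.7407 Bond=-146.4295
(1,1): Delta=1.0000 Bond=0.0000
V0=72.8727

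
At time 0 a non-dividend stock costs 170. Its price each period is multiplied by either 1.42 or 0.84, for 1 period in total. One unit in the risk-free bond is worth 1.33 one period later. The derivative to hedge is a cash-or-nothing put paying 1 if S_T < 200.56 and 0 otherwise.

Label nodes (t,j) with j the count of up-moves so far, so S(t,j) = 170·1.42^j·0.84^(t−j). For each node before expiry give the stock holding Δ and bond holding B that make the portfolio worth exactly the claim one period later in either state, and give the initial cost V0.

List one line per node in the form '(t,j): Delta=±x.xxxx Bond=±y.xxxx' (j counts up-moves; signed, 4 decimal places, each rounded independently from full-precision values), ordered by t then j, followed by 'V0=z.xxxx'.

(0,0): Delta=-0.0101 Bond=1.8408
V0=0.1167

No-arbitrage ⇒ martingale measure with p* = (R−d)/(u−d) = 0.8448.
Terminal values V(1,·): V(1,0)=1.0000, V(1,1)=0.0000
Node (0,0) S=170.0000: V=(p*·0.0000+(1−p*)·1.0000)/1.33=0.1167; Δ=(0.0000−1.0000)/(241.4000−142.8000)=-0.0101; B=V−Δ·S=1.8408
Root portfolio cost Δ·170+B reproduces V0=0.1167.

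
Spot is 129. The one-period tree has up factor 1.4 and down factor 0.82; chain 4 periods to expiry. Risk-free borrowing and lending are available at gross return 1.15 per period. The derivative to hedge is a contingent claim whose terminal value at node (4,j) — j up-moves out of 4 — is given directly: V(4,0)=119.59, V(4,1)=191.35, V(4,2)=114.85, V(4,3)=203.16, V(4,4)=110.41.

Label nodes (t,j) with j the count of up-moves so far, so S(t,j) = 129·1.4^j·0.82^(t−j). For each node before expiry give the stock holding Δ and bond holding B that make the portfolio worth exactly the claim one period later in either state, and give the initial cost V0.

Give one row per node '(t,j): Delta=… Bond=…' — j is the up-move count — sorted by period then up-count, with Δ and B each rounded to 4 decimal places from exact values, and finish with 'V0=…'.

The replicating-portfolio and risk-neutral prices coincide; use p* = (1.15−0.82)/(1.4−0.82) = 0.5690 for the latter.
At expiry t=4: V(4,0)=119.5900, V(4,1)=191.3500, V(4,2)=114.8500, V(4,3)=203.1600, V(4,4)=110.4100
(3,0): S=71.1265. Δ = (V_up−V_dn)/(S_up−S_dn) = (191.3500−119.5900)/(99.5771−58.3237) = 1.7395. V = [p*·191.3500 + (1−p*)·119.5900]/1.15 = 139.4948. B = V − Δ·S = 15.7706.
(3,1): S=121.4354. Δ = (V_up−V_dn)/(S_up−S_dn) = (114.8500−191.3500)/(170.0096−99.5771) = -1.0861. V = [p*·114.8500 + (1−p*)·191.3500]/1.15 = 128.5427. B = V − Δ·S = 260.4393.
(3,2): S=207.3288. Δ = (V_up−V_dn)/(S_up−S_dn) = (203.1600−114.8500)/(290.2603−170.0096) = 0.7344. V = [p*·203.1600 + (1−p*)·114.8500]/1.15 = 143.5612. B = V − Δ·S = -8.6975.
(3,3): S=353.9760. Δ = (V_up−V_dn)/(S_up−S_dn) = (110.4100−203.1600)/(495.5664−290.2603) = -0.4518. V = [p*·110.4100 + (1−p*)·203.1600]/1.15 = 130.7726. B = V − Δ·S = 290.6864.
(2,0): S=86.7396. Δ = (V_up−V_dn)/(S_up−S_dn) = (128.5427−139.4948)/(121.4354−71.1265) = -0.2177. V = [p*·128.5427 + (1−p*)·139.4948]/1.15 = 115.8812. B = V − Δ·S = 134.7640.
(2,1): S=148.0920. Δ = (V_up−V_dn)/(S_up−S_dn) = (143.5612−128.5427)/(207.3288−121.4354) = 0.1748. V = [p*·143.5612 + (1−p*)·128.5427]/1.15 = 119.2067. B = V − Δ·S = 93.3128.
(2,2): S=252.8400. Δ = (V_up−V_dn)/(S_up−S_dn) = (130.7726−143.5612)/(353.9760−207.3288) = -0.0872. V = [p*·130.7726 + (1−p*)·143.5612]/1.15 = 118.5086. B = V − Δ·S = 140.5579.
(1,0): S=105.7800. Δ = (V_up−V_dn)/(S_up−S_dn) = (119.2067−115.8812)/(148.0920−86.7396) = 0.0542. V = [p*·119.2067 + (1−p*)·115.8812]/1.15 = 102.4116. B = V − Δ·S = 96.6780.
(1,1): S=180.6000. Δ = (V_up−V_dn)/(S_up−S_dn) = (118.5086−119.2067)/(252.8400−148.0920) = -0.0067. V = [p*·118.5086 + (1−p*)·119.2067]/1.15 = 103.3126. B = V − Δ·S = 104.5162.
(0,0): S=129.0000. Δ = (V_up−V_dn)/(S_up−S_dn) = (103.3126−102.4116)/(180.6000−105.7800) = 0.0120. V = [p*·103.3126 + (1−p*)·102.4116]/1.15 = 89.4993. B = V − Δ·S = 87.9458.
Self-financing check: at every node Δ·S+B equals the discounted successor values.

(0,0): Delta=0.0120 Bond=87.9458
(1,0): Delta=0.0542 Bond=96.6780
(1,1): Delta=-0.0067 Bond=104.5162
(2,0): Delta=-0.2177 Bond=134.7640
(2,1): Delta=0.1748 Bond=93.3128
(2,2): Delta=-0.0872 Bond=140.5579
(3,0): Delta=1.7395 Bond=15.7706
(3,1): Delta=-1.0861 Bond=260.4393
(3,2): Delta=0.7344 Bond=-8.6975
(3,3): Delta=-0.4518 Bond=290.6864
V0=89.4993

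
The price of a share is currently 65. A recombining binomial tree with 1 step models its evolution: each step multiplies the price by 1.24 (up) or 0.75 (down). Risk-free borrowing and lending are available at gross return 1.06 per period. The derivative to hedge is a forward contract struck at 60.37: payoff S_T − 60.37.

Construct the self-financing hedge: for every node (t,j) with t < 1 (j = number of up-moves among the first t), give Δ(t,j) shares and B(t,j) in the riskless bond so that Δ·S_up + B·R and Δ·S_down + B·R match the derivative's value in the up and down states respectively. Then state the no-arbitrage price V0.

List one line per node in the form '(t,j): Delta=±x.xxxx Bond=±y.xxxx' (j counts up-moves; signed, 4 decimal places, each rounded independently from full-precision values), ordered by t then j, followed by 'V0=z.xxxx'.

Risk-neutral probability p* = (R−d)/(u−d) = (1.06−0.75)/(1.24−0.75) = 0.6327.
Terminal values V(1,·): V(1,0)=-11.6200, V(1,1)=20.2300
Node (0,0) S=65.0000: V=(p*·20.2300+(1−p*)·-11.6200)/1.06=8.0472; Δ=(20.2300−-11.6200)/(80.6000−48.7500)=1.0000; B=V−Δ·S=-56.9528
Self-financing check: at every node Δ·S+B equals the discounted successor values.

(0,0): Delta=1.0000 Bond=-56.9528
V0=8.0472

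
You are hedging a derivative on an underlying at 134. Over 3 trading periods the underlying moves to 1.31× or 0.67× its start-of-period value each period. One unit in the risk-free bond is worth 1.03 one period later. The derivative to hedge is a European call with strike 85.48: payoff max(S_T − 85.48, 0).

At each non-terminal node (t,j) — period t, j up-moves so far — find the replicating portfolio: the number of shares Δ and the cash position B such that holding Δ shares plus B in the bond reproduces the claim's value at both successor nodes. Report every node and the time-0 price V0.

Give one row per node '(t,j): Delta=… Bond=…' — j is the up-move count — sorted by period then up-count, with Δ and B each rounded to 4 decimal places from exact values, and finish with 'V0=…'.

The replicating-portfolio and risk-neutral prices coincide; use p* = (1.03−0.67)/(1.31−0.67) = 0.5625 for the latter.
Payoff layer (t=3): V(3,0)=0.0000, V(3,1)=0.0000, V(3,2)=68.5915, V(3,3)=215.7642
(2,0): S=60.1526. Δ = (V_up−V_dn)/(S_up−S_dn) = (0.0000−0.0000)/(78.7999−40.3022) = 0.0000. V = [p*·0.0000 + (1−p*)·0.0000]/1.03 = 0.0000. B = V − Δ·S = 0.0000.
(2,1): S=117.6118. Δ = (V_up−V_dn)/(S_up−S_dn) = (68.5915−0.0000)/(154.0715−78.7999) = 0.9113. V = [p*·68.5915 + (1−p*)·0.0000]/1.03 = 37.4589. B = V − Δ·S = -69.7152.
(2,2): S=229.9574. Δ = (V_up−V_dn)/(S_up−S_dn) = (215.7642−68.5915)/(301.2442−154.0715) = 1.0000. V = [p*·215.7642 + (1−p*)·68.5915]/1.03 = 146.9671. B = V − Δ·S = -82.9903.
(1,0): S=89.7800. Δ = (V_up−V_dn)/(S_up−S_dn) = (37.4589−0.0000)/(117.6118−60.1526) = 0.6519. V = [p*·37.4589 + (1−p*)·0.0000]/1.03 = 20.4569. B = V − Δ·S = -38.0726.
(1,1): S=175.5400. Δ = (V_up−V_dn)/(S_up−S_dn) = (146.9671−37.4589)/(229.9574−117.6118) = 0.9747. V = [p*·146.9671 + (1−p*)·37.4589]/1.03 = 96.1721. B = V − Δ·S = -74.9344.
(0,0): S=134.0000. Δ = (V_up−V_dn)/(S_up−S_dn) = (96.1721−20.4569)/(175.5400−89.7800) = 0.8829. V = [p*·96.1721 + (1−p*)·20.4569]/1.03 = 61.2104. B = V − Δ·S = -57.0946.
Root portfolio cost Δ·134+B reproduces V0=61.2104.

(0,0): Delta=0.8829 Bond=-57.0946
(1,0): Delta=0.6519 Bond=-38.0726
(1,1): Delta=0.9747 Bond=-74.9344
(2,0): Delta=0.0000 Bond=0.0000
(2,1): Delta=0.9113 Bond=-69.7152
(2,2): Delta=1.0000 Bond=-82.9903
V0=61.2104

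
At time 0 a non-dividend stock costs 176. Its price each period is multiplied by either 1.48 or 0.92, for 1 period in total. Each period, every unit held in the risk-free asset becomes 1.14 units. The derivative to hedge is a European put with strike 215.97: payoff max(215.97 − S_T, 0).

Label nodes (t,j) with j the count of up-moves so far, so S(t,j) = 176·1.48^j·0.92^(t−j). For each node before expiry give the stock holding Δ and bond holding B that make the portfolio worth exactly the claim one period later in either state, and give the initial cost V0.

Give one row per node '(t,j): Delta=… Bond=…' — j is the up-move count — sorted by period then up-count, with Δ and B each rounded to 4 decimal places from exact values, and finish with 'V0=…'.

(0,0): Delta=-0.5484 Bond=125.3039
V0=28.7860

The replicating-portfolio and risk-neutral prices coincide; use p* = (1.14−0.92)/(1.48−0.92) = 0.3929 for the latter.
At expiry t=1: V(1,0)=54.0500, V(1,1)=0.0000
Node (0,0) S=176.0000: V=(p*·0.0000+(1−p*)·54.0500)/1.14=28.7860; Δ=(0.0000−54.0500)/(260.4800−161.9200)=-0.5484; B=V−Δ·S=125.3039
Each (Δ,B) replicates both successor values, so the strategy is self-financing and V0 is arbitrage-free.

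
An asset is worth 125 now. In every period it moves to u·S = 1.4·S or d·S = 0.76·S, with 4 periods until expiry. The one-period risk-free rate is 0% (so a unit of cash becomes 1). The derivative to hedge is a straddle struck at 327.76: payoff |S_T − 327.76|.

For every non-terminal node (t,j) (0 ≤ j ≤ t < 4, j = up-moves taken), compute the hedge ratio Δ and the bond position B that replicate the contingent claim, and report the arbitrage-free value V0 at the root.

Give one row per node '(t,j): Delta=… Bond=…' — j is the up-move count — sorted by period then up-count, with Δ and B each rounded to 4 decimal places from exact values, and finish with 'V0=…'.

(0,0): Delta=-0.7990 Bond=308.6678
(1,0): Delta=-1.0000 Bond=327.7600
(1,1): Delta=-0.6172 Bond=276.8474
(2,0): Delta=-1.0000 Bond=327.7600
(2,1): Delta=-1.0000 Bond=327.7600
(2,2): Delta=-0.2709 Bond=191.9931
(3,0): Delta=-1.0000 Bond=327.7600
(3,1): Delta=-1.0000 Bond=327.7600
(3,2): Delta=-1.0000 Bond=327.7600
(3,3): Delta=0.3888 Bond=-34.2850
V0=208.7891

Under the risk-neutral measure, an up-move has probability p* = (R−d)/(u−d) = 0.3750 and values discount at R = 1.
Terminal values V(4,·): V(4,0)=286.0573, V(4,1)=250.9392, V(4,2)=186.2480, V(4,3)=67.0800, V(4,4)=152.4400
  t=3,j=0: stock 54.8720 → up 76.8208 (V=250.9392), down 41.7027 (V=286.0573). Price 272.8880; hedge Δ=-1.0000, bond B=327.7600.
  t=3,j=1: stock 101.0800 → up 141.5120 (V=186.2480), down 76.8208 (V=250.9392). Price 226.6800; hedge Δ=-1.0000, bond B=327.7600.
  t=3,j=2: stock 186.2000 → up 260.6800 (V=67.0800), down 141.5120 (V=186.2480). Price 141.5600; hedge Δ=-1.0000, bond B=327.7600.
  t=3,j=3: stock 343.0000 → up 480.2000 (V=152.4400), down 260.6800 (V=67.0800). Price 99.0900; hedge Δ=0.3888, bond B=-34.2850.
  t=2,j=0: stock 72.2000 → up 101.0800 (V=226.6800), down 54.8720 (V=272.8880). Price 255.5600; hedge Δ=-1.0000, bond B=327.7600.
  t=2,j=1: stock 133.0000 → up 186.2000 (V=141.5600), down 101.0800 (V=226.6800). Price 194.7600; hedge Δ=-1.0000, bond B=327.7600.
  t=2,j=2: stock 245.0000 → up 343.0000 (V=99.0900), down 186.2000 (V=141.5600). Price 125.6338; hedge Δ=-0.2709, bond B=191.9931.
  t=1,j=0: stock 95.0000 → up 133.0000 (V=194.7600), down 72.2000 (V=255.5600). Price 232.7600; hedge Δ=-1.0000, bond B=327.7600.
  t=1,j=1: stock 175.0000 → up 245.0000 (V=125.6338), down 133.0000 (V=194.7600). Price 168.8377; hedge Δ=-0.6172, bond B=276.8474.
  t=0,j=0: stock 125.0000 → up 175.0000 (V=168.8377), down 95.0000 (V=232.7600). Price 208.7891; hedge Δ=-0.7990, bond B=308.6678.
Each (Δ,B) replicates both successor values, so the strategy is self-financing and V0 is arbitrage-free.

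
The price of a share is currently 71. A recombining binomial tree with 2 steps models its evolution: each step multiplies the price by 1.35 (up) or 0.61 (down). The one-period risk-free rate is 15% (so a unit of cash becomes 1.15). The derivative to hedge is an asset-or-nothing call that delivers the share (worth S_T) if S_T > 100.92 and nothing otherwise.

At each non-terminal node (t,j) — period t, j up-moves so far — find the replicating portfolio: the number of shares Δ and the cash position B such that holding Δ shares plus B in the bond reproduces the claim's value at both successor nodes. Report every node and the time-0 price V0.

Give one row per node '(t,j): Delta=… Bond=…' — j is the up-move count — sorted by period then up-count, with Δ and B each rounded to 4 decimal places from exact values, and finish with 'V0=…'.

Since d<R<u, set p* = (R−d)/(u−d) = 0.7297; price each node as the discounted p*-expectation of its children.
At expiry t=2: V(2,0)=0.0000, V(2,1)=0.0000, V(2,2)=129.3975
(1,0): S=43.3100. Δ = (V_up−V_dn)/(S_up−S_dn) = (0.0000−0.0000)/(58.4685−26.4191) = 0.0000. V = [p*·0.0000 + (1−p*)·0.0000]/1.15 = 0.0000. B = V − Δ·S = 0.0000.
(1,1): S=95.8500. Δ = (V_up−V_dn)/(S_up−S_dn) = (129.3975−0.0000)/(129.3975−58.4685) = 1.8243. V = [p*·129.3975 + (1−p*)·0.0000]/1.15 = 82.1089. B = V − Δ·S = -92.7526.
(0,0): S=71.0000. Δ = (V_up−V_dn)/(S_up−S_dn) = (82.1089−0.0000)/(95.8500−43.3100) = 1.5628. V = [p*·82.1089 + (1−p*)·0.0000]/1.15 = 52.1020. B = V − Δ·S = -58.8559.
Each (Δ,B) replicates both successor values, so the strategy is self-financing and V0 is arbitrage-free.

(0,0): Delta=1.5628 Bond=-58.8559
(1,0): Delta=0.0000 Bond=0.0000
(1,1): Delta=1.8243 Bond=-92.7526
V0=52.1020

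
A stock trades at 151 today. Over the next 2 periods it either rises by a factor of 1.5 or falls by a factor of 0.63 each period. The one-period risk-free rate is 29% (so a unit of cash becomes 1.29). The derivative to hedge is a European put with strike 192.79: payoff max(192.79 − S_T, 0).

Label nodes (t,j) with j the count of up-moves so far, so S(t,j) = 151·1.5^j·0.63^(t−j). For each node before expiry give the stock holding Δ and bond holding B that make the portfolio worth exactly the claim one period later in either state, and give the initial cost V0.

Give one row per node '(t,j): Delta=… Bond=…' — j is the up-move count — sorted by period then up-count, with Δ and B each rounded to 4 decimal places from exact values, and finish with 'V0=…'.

The replicating-portfolio and risk-neutral prices coincide; use p* = (1.29−0.63)/(1.5−0.63) = 0.7586 for the latter.
Terminal values V(2,·): V(2,0)=132.8581, V(2,1)=50.0950, V(2,2)=0.0000
(1,0): S=95.1300. Δ = (V_up−V_dn)/(S_up−S_dn) = (50.0950−132.8581)/(142.6950−59.9319) = -1.0000. V = [p*·50.0950 + (1−p*)·132.8581]/1.29 = 54.3196. B = V − Δ·S = 149.4496.
(1,1): S=226.5000. Δ = (V_up−V_dn)/(S_up−S_dn) = (0.0000−50.0950)/(339.7500−142.6950) = -0.2542. V = [p*·0.0000 + (1−p*)·50.0950]/1.29 = 9.3736. B = V − Δ·S = 66.9540.
(0,0): S=151.0000. Δ = (V_up−V_dn)/(S_up−S_dn) = (9.3736−54.3196)/(226.5000−95.1300) = -0.3421. V = [p*·9.3736 + (1−p*)·54.3196]/1.29 = 15.6764. B = V − Δ·S = 67.3386.
Root portfolio cost Δ·151+B reproduces V0=15.6764.

(0,0): Delta=-0.3421 Bond=67.3386
(1,0): Delta=-1.0000 Bond=149.4496
(1,1): Delta=-0.2542 Bond=66.9540
V0=15.6764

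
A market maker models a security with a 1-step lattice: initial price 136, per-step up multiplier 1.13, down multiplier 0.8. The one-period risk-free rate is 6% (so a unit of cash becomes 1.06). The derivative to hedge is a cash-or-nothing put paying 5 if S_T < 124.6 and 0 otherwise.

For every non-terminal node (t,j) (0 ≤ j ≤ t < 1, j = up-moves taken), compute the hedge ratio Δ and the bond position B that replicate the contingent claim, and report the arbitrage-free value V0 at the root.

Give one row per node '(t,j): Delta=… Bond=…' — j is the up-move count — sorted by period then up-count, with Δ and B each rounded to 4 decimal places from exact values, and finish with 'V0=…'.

(0,0): Delta=-0.1114 Bond=16.1521
V0=1.0006

Since d<R<u, set p* = (R−d)/(u−d) = 0.7879; price each node as the discounted p*-expectation of its children.
Terminal values V(1,·): V(1,0)=5.0000, V(1,1)=0.0000
Node (0,0) S=136.0000: V=(p*·0.0000+(1−p*)·5.0000)/1.06=1.0006; Δ=(0.0000−5.0000)/(153.6800−108.8000)=-0.1114; B=V−Δ·S=16.1521
Root portfolio cost Δ·136+B reproduces V0=1.0006.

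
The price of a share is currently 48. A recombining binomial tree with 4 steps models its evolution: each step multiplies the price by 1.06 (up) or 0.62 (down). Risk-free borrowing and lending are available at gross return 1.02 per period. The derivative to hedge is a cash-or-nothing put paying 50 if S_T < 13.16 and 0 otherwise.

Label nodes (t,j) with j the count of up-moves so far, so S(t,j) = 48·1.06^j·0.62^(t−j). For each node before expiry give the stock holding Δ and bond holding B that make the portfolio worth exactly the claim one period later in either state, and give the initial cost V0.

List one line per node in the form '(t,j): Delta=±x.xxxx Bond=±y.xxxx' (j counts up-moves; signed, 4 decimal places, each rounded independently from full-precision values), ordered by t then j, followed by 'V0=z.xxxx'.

Under the risk-neutral measure, an up-move has probability p* = (R−d)/(u−d) = 0.9091 and values discount at R = 1.02.
Terminal payoffs: V(4,0)=50.0000, V(4,1)=50.0000, V(4,2)=0.0000, V(4,3)=0.0000, V(4,4)=0.0000
  t=3,j=0: stock 11.4397 → up 12.1261 (V=50.0000), down 7.0926 (V=50.0000). Price 49.0196; hedge Δ=0.0000, bond B=49.0196.
  t=3,j=1: stock 19.5583 → up 20.7318 (V=0.0000), down 12.1261 (V=50.0000). Price 4.4563; hedge Δ=-5.8101, bond B=118.0927.
  t=3,j=2: stock 33.4383 → up 35.4446 (V=0.0000), down 20.7318 (V=0.0000). Price 0.0000; hedge Δ=0.0000, bond B=0.0000.
  t=3,j=3: stock 57.1688 → up 60.5989 (V=0.0000), down 35.4446 (V=0.0000). Price 0.0000; hedge Δ=0.0000, bond B=0.0000.
  t=2,j=0: stock 18.4512 → up 19.5583 (V=4.4563), down 11.4397 (V=49.0196). Price 8.3407; hedge Δ=-5.4891, bond B=109.6209.
  t=2,j=1: stock 31.5456 → up 33.4383 (V=0.0000), down 19.5583 (V=4.4563). Price 0.3972; hedge Δ=-0.3211, bond B=10.5252.
  t=2,j=2: stock 53.9328 → up 57.1688 (V=0.0000), down 33.4383 (V=0.0000). Price 0.0000; hedge Δ=0.0000, bond B=0.0000.
  t=1,j=0: stock 29.7600 → up 31.5456 (V=0.3972), down 18.4512 (V=8.3407). Price 1.0974; hedge Δ=-0.6066, bond B=19.1509.
  t=1,j=1: stock 50.8800 → up 53.9328 (V=0.0000), down 31.5456 (V=0.3972). Price 0.0354; hedge Δ=-0.0177, bond B=0.9381.
  t=0,j=0: stock 48.0000 → up 50.8800 (V=0.0354), down 29.7600 (V=1.0974). Price 0.1294; hedge Δ=-0.0503, bond B=2.5429.
Self-financing check: at every node Δ·S+B equals the discounted successor values.

(0,0): Delta=-0.0503 Bond=2.5429
(1,0): Delta=-0.6066 Bond=19.1509
(1,1): Delta=-0.0177 Bond=0.9381
(2,0): Delta=-5.4891 Bond=109.6209
(2,1): Delta=-0.3211 Bond=10.5252
(2,2): Delta=0.0000 Bond=0.0000
(3,0): Delta=0.0000 Bond=49.0196
(3,1): Delta=-5.8101 Bond=118.0927
(3,2): Delta=0.0000 Bond=0.0000
(3,3): Delta=0.0000 Bond=0.0000
V0=0.1294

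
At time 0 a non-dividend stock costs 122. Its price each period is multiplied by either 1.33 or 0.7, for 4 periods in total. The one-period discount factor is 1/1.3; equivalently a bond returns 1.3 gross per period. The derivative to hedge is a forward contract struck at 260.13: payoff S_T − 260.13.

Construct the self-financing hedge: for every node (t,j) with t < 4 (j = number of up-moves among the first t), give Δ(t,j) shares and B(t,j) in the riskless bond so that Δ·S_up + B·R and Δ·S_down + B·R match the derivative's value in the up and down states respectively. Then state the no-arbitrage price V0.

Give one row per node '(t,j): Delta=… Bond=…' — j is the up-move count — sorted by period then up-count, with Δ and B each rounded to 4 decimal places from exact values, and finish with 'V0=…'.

(0,0): Delta=1.0000 Bond=-91.0787
(1,0): Delta=1.0000 Bond=-118.4024
(1,1): Delta=1.0000 Bond=-118.4024
(2,0): Delta=1.0000 Bond=-153.9231
(2,1): Delta=1.0000 Bond=-153.9231
(2,2): Delta=1.0000 Bond=-153.9231
(3,0): Delta=1.0000 Bond=-200.1000
(3,1): Delta=1.0000 Bond=-200.1000
(3,2): Delta=1.0000 Bond=-200.1000
(3,3): Delta=1.0000 Bond=-200.1000
V0=30.9213

No-arbitrage ⇒ martingale measure with p* = (R−d)/(u−d) = 0.9524.
At expiry t=4: V(4,0)=-230.8378, V(4,1)=-204.4748, V(4,2)=-154.3852, V(4,3)=-59.2148, V(4,4)=121.6089
(3,0): S=41.8460. Δ = (V_up−V_dn)/(S_up−S_dn) = (-204.4748−-230.8378)/(55.6552−29.2922) = 1.0000. V = [p*·-204.4748 + (1−p*)·-230.8378]/1.3 = -158.2540. B = V − Δ·S = -200.1000.
(3,1): S=79.5074. Δ = (V_up−V_dn)/(S_up−S_dn) = (-154.3852−-204.4748)/(105.7448−55.6552) = 1.0000. V = [p*·-154.3852 + (1−p*)·-204.4748]/1.3 = -120.5926. B = V − Δ·S = -200.1000.
(3,2): S=151.0641. Δ = (V_up−V_dn)/(S_up−S_dn) = (-59.2148−-154.3852)/(200.9152−105.7448) = 1.0000. V = [p*·-59.2148 + (1−p*)·-154.3852]/1.3 = -49.0359. B = V − Δ·S = -200.1000.
(3,3): S=287.0217. Δ = (V_up−V_dn)/(S_up−S_dn) = (121.6089−-59.2148)/(381.7389−200.9152) = 1.0000. V = [p*·121.6089 + (1−p*)·-59.2148]/1.3 = 86.9217. B = V − Δ·S = -200.1000.
(2,0): S=59.7800. Δ = (V_up−V_dn)/(S_up−S_dn) = (-120.5926−-158.2540)/(79.5074−41.8460) = 1.0000. V = [p*·-120.5926 + (1−p*)·-158.2540]/1.3 = -94.1431. B = V − Δ·S = -153.9231.
(2,1): S=113.5820. Δ = (V_up−V_dn)/(S_up−S_dn) = (-49.0359−-120.5926)/(151.0641−79.5074) = 1.0000. V = [p*·-49.0359 + (1−p*)·-120.5926]/1.3 = -40.3411. B = V − Δ·S = -153.9231.
(2,2): S=215.8058. Δ = (V_up−V_dn)/(S_up−S_dn) = (86.9217−-49.0359)/(287.0217−151.0641) = 1.0000. V = [p*·86.9217 + (1−p*)·-49.0359]/1.3 = 61.8827. B = V − Δ·S = -153.9231.
(1,0): S=85.4000. Δ = (V_up−V_dn)/(S_up−S_dn) = (-40.3411−-94.1431)/(113.5820−59.7800) = 1.0000. V = [p*·-40.3411 + (1−p*)·-94.1431]/1.3 = -33.0024. B = V − Δ·S = -118.4024.
(1,1): S=162.2600. Δ = (V_up−V_dn)/(S_up−S_dn) = (61.8827−-40.3411)/(215.8058−113.5820) = 1.0000. V = [p*·61.8827 + (1−p*)·-40.3411]/1.3 = 43.8576. B = V − Δ·S = -118.4024.
(0,0): S=122.0000. Δ = (V_up−V_dn)/(S_up−S_dn) = (43.8576−-33.0024)/(162.2600−85.4000) = 1.0000. V = [p*·43.8576 + (1−p*)·-33.0024]/1.3 = 30.9213. B = V − Δ·S = -91.0787.
Check: Δ(0,0)·S0 + B(0,0) = 30.9213 = V0.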